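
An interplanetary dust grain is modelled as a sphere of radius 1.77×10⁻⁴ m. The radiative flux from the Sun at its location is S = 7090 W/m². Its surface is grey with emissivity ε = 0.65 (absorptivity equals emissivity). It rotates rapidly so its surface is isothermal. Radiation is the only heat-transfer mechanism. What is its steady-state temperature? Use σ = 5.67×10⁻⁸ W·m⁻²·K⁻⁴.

T ≈ 420 K

At equilibrium, absorbed power = emitted power.
Absorbing cross-section = πr² = 9.842×10⁻⁸ m²; emitting surface = 4πr² = 3.937×10⁻⁷ m² (ratio 4).
εS·A_cross = εσ·A_surf·T⁴  ⇒  T⁴ = S/(4σ)   (ε cancels).
T⁴ = 7090/(4·5.67×10⁻⁸) = 3.126×10¹⁰ K⁴.
T = (3.126×10¹⁰)^(1/4).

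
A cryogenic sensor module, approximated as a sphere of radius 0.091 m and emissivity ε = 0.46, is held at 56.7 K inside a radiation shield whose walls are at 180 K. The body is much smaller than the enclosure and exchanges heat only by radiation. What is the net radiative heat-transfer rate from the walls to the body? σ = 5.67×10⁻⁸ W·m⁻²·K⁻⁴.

P_net ≈ 2.82 W

For a small grey body in a large enclosure: P_net = εσA(T_body⁴ − T_wall⁴).
A = 4πr² = 0.1041 m²; T_body⁴ − T_wall⁴ = 1.034×10⁷ − 1.050×10⁹ = -1.039×10⁹ K⁴.
|P_net| = 0.46·5.67×10⁻⁸·0.1041·1.039×10⁹.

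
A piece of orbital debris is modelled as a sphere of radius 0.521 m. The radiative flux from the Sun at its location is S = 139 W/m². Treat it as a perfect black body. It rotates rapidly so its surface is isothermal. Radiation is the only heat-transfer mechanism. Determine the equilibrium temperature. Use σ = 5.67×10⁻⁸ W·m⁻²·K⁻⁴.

T ≈ 157 K

At equilibrium, absorbed power = emitted power.
Absorbing cross-section = πr² = 0.8528 m²; emitting surface = 4πr² = 3.411 m² (ratio 4).
S·A_cross = εσ·A_surf·T⁴  ⇒  T⁴ = S/(4σ).
T⁴ = 1.00·139/(4·5.67×10⁻⁸) = 6.129×10⁸ K⁴.
T = (6.129×10⁸)^(1/4).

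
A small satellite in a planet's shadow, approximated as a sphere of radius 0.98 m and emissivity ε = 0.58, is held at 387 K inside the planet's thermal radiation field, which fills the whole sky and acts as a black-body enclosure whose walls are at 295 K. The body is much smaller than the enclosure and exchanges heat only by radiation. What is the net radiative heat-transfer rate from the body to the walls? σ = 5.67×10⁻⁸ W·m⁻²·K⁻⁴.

For a small grey body in a large enclosure: P_net = εσA(T_body⁴ − T_wall⁴).
A = 4πr² = 12.07 m²; T_body⁴ − T_wall⁴ = 2.243×10¹⁰ − 7.573×10⁹ = 1.486×10¹⁰ K⁴.
|P_net| = 0.58·5.67×10⁻⁸·12.07·1.486×10¹⁰.

P_net ≈ 5900 W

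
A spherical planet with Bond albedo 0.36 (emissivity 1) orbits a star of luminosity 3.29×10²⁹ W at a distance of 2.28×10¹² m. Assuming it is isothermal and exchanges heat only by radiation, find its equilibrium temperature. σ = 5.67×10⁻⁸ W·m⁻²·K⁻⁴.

T ≈ 345 K

First find the stellar flux at distance d: S = L/(4πd²) = 3.29×10²⁹/(4π·(2.28×10¹²)²) = 5036 W/m².
For an isothermal sphere, absorbed (1−a)S·πr² = emitted σ·4πr²·T⁴, so T⁴ = (1−a)S/(4σ).
T⁴ = 0.640·5036/(4·5.67×10⁻⁸) = 1.421×10¹⁰ K⁴.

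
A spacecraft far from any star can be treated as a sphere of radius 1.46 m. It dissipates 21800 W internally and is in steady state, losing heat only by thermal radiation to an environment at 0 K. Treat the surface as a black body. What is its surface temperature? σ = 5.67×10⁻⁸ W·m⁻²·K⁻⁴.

Steady state: internal power = radiated power, P = εσA T⁴.
Radiating area A = 4πr² = 26.79 m².
T⁴ = P/(εσA) = 21800/(1.0·5.67×10⁻⁸·26.79) = 1.435×10¹⁰ K⁴.
T = (1.435×10¹⁰)^(1/4).

T ≈ 346 K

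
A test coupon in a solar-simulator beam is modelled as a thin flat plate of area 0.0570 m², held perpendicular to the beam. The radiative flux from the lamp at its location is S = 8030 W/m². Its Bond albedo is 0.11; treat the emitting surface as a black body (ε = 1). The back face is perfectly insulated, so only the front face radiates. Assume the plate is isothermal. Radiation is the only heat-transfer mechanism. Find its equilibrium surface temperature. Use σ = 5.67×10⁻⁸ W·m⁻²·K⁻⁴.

At equilibrium, absorbed power = emitted power.
Absorbing cross-section = A = 0.05700 m²; emitting surface = A = 0.05700 m² (ratio 1).
(1−a)S·A_cross = εσ·A_surf·T⁴  ⇒  T⁴ = (1−a)S/(1σ).
T⁴ = 0.890·8030/(1·5.67×10⁻⁸) = 1.260×10¹¹ K⁴.
T = (1.260×10¹¹)^(1/4).

T ≈ 596 K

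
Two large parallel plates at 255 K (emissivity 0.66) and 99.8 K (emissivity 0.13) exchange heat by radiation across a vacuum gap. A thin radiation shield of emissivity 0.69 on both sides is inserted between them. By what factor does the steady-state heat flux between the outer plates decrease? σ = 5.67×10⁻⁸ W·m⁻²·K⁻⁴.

factor ≈ 1.23

Without shield: q₀ = σΔ(T⁴)/(1/ε₁+1/ε₂−1) with denominator 8.207.
With shield the two gaps are in series; the resistances add: (1/ε₁+1/ε_s−1)+(1/ε_s+1/ε₂−1) = 1.964+8.142 = 10.11.
Heat-flux ratio q₀/q = 10.11/8.207.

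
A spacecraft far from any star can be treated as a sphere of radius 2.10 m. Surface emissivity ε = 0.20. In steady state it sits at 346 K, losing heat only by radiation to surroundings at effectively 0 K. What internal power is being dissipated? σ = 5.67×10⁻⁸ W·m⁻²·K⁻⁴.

Steady state: P = εσA T⁴.
A = 4πr² = 55.42 m²; T⁴ = (346)⁴ = 1.433×10¹⁰ K⁴.
P = 0.20 × 5.67×10⁻⁸ × 55.42 × 1.433×10¹⁰.

P ≈ 9010 W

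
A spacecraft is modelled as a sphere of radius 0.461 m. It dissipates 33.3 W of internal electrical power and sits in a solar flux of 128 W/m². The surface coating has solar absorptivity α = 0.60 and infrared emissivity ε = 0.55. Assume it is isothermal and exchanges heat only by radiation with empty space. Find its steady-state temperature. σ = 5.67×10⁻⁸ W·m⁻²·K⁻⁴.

At steady state, absorbed solar power + internal power = radiated power.
Absorbed: α·S·A_cross = 0.60·128·0.6677 = 51.28 W (cross-section πr²).
Total input = 51.28 + 33.3 = 84.58 W.
Radiated: εσ·A_surf·T⁴ with A_surf = 4πr² = 2.671 m².
T⁴ = 84.58/(0.55·5.67×10⁻⁸·2.671) = 1.016×10⁹ K⁴.

T ≈ 179 K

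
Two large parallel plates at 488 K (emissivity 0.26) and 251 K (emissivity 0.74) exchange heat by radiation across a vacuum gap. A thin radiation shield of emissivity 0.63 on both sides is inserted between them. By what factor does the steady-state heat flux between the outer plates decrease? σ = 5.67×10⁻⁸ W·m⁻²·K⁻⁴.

factor ≈ 1.52

Without shield: q₀ = σΔ(T⁴)/(1/ε₁+1/ε₂−1) with denominator 4.198.
With shield the two gaps are in series; the resistances add: (1/ε₁+1/ε_s−1)+(1/ε_s+1/ε₂−1) = 4.433+1.939 = 6.372.
Heat-flux ratio q₀/q = 6.372/4.198.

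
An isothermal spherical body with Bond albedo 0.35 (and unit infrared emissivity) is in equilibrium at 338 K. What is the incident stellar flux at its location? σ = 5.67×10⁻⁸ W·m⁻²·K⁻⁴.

S ≈ 4550 W/m²

(1−a)S·πr² = σ·4πr²·T⁴ ⇒ S = 4σT⁴/(1−a).
S = 4·5.67×10⁻⁸·1.305×10¹⁰/0.650.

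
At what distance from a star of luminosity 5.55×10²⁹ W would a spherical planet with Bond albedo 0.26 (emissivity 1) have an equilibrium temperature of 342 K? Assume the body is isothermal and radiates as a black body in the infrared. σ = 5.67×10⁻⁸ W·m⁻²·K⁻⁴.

d ≈ 3.25×10¹² m

For an isothermal black-emitting sphere, (1−a)S·πr² = σ·4πr²·T⁴ ⇒ S = 4σT⁴/(1−a).
S = 4·5.67×10⁻⁸·(342)⁴/0.740 = 4193 W/m².
Flux falls as S = L/(4πd²), so d = √(L/(4πS)) = √(5.55×10²⁹/(4π·4193)).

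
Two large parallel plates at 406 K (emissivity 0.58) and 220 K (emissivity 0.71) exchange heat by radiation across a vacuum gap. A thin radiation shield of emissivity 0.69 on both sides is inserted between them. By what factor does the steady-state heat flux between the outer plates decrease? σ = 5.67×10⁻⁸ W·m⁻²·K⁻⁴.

Without shield: q₀ = σΔ(T⁴)/(1/ε₁+1/ε₂−1) with denominator 2.133.
With shield the two gaps are in series; the resistances add: (1/ε₁+1/ε_s−1)+(1/ε_s+1/ε₂−1) = 2.173+1.858 = 4.031.
Heat-flux ratio q₀/q = 4.031/2.133.

factor ≈ 1.89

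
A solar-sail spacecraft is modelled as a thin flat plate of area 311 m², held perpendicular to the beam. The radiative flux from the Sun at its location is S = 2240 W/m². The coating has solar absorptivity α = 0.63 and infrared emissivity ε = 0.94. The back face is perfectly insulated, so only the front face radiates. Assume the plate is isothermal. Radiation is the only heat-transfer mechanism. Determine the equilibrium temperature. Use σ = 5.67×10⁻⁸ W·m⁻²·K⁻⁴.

T ≈ 403 K

At equilibrium, absorbed power = emitted power.
Absorbing cross-section = A = 311.0 m²; emitting surface = A = 311.0 m² (ratio 1).
αS·A_cross = εσ·A_surf·T⁴  ⇒  T⁴ = αS/(ε·1σ).
T⁴ = 0.630·2240/(0.94·1·5.67×10⁻⁸) = 2.648×10¹⁰ K⁴.
T = (2.648×10¹⁰)^(1/4).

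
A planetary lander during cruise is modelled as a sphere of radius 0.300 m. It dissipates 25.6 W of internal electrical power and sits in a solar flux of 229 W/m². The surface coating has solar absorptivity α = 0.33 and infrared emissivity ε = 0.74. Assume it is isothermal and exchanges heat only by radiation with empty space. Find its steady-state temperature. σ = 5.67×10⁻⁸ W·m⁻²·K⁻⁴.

T ≈ 177 K

At steady state, absorbed solar power + internal power = radiated power.
Absorbed: α·S·A_cross = 0.33·229·0.2827 = 21.37 W (cross-section πr²).
Total input = 21.37 + 25.6 = 46.97 W.
Radiated: εσ·A_surf·T⁴ with A_surf = 4πr² = 1.131 m².
T⁴ = 46.97/(0.74·5.67×10⁻⁸·1.131) = 9.897×10⁸ K⁴.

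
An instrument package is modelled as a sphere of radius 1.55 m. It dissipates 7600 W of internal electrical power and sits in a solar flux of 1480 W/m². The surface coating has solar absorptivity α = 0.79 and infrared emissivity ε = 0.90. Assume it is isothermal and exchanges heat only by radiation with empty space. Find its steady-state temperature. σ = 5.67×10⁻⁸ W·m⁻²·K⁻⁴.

At steady state, absorbed solar power + internal power = radiated power.
Absorbed: α·S·A_cross = 0.79·1480·7.548 = 8825 W (cross-section πr²).
Total input = 8825 + 7600 = 16420 W.
Radiated: εσ·A_surf·T⁴ with A_surf = 4πr² = 30.19 m².
T⁴ = 16420/(0.90·5.67×10⁻⁸·30.19) = 1.066×10¹⁰ K⁴.

T ≈ 321 K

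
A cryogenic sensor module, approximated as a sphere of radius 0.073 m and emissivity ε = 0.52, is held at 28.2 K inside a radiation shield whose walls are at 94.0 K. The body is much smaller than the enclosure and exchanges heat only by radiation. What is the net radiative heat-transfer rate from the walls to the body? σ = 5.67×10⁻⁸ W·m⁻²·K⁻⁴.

P_net ≈ 0.153 W

For a small grey body in a large enclosure: P_net = εσA(T_body⁴ − T_wall⁴).
A = 4πr² = 0.06697 m²; T_body⁴ − T_wall⁴ = 6.324×10⁵ − 7.807×10⁷ = -7.744×10⁷ K⁴.
|P_net| = 0.52·5.67×10⁻⁸·0.06697·7.744×10⁷.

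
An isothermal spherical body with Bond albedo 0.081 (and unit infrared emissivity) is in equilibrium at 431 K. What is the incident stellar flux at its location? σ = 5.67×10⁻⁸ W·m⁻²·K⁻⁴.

(1−a)S·πr² = σ·4πr²·T⁴ ⇒ S = 4σT⁴/(1−a).
S = 4·5.67×10⁻⁸·3.451×10¹⁰/0.919.

S ≈ 8520 W/m²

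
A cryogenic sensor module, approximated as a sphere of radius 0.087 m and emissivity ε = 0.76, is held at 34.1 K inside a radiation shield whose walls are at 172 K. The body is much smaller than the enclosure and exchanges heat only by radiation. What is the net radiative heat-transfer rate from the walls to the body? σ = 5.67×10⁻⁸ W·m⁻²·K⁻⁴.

For a small grey body in a large enclosure: P_net = εσA(T_body⁴ − T_wall⁴).
A = 4πr² = 0.09511 m²; T_body⁴ − T_wall⁴ = 1.352×10⁶ − 8.752×10⁸ = -8.739×10⁸ K⁴.
|P_net| = 0.76·5.67×10⁻⁸·0.09511·8.739×10⁸.

P_net ≈ 3.58 W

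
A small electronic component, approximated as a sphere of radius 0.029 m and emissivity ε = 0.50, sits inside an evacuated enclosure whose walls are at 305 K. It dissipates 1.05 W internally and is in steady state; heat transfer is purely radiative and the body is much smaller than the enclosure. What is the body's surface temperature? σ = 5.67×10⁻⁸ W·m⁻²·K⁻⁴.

For a small grey body in a large enclosure, net radiated power = εσA(T⁴ − T_w⁴).
Steady state: P = εσA(T⁴ − T_w⁴) with A = 4πr² = 0.01057 m².
T⁴ = P/(εσA) + T_w⁴ = 1.05/(0.50·5.67×10⁻⁸·0.01057) + (305)⁴
    = 3.505×10⁹ + 8.654×10⁹ = 1.216×10¹⁰ K⁴.

T ≈ 332 K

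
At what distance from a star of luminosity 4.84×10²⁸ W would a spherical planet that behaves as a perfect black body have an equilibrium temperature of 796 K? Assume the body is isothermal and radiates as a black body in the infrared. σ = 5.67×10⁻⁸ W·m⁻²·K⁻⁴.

For an isothermal black-emitting sphere, (1−a)S·πr² = σ·4πr²·T⁴ ⇒ S = 4σT⁴/(1−a).
S = 4·5.67×10⁻⁸·(796)⁴/1.00 = 91050 W/m².
Flux falls as S = L/(4πd²), so d = √(L/(4πS)) = √(4.84×10²⁸/(4π·91050)).

d ≈ 2.06×10¹¹ m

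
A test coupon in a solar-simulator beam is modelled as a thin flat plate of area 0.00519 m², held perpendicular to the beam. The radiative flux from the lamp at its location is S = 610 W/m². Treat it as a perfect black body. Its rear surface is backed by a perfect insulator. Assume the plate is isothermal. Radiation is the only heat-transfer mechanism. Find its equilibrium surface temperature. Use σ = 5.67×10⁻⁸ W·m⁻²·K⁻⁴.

At equilibrium, absorbed power = emitted power.
Absorbing cross-section = A = 0.005190 m²; emitting surface = A = 0.005190 m² (ratio 1).
S·A_cross = εσ·A_surf·T⁴  ⇒  T⁴ = S/(1σ).
T⁴ = 1.00·610/(1·5.67×10⁻⁸) = 1.076×10¹⁰ K⁴.
T = (1.076×10¹⁰)^(1/4).

T ≈ 322 K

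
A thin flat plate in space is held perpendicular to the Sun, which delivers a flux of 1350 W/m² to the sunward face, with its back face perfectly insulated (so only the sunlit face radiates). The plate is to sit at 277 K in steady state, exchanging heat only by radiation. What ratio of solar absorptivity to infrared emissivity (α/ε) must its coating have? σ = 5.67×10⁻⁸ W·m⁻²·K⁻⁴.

α/ε ≈ 0.247

Balance: αS·A = εσ·1A·T⁴ ⇒ α/ε = σT⁴/S.
α/ε = 5.67×10⁻⁸·(277)⁴/1350 = 5.67×10⁻⁸·5.887×10⁹/1350.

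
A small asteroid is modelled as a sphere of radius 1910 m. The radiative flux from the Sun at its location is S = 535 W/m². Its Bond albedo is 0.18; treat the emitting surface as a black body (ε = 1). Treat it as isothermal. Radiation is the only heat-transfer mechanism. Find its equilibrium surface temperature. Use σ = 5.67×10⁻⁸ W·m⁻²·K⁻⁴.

At equilibrium, absorbed power = emitted power.
Absorbing cross-section = πr² = 1.146×10⁷ m²; emitting surface = 4πr² = 4.584×10⁷ m² (ratio 4).
(1−a)S·A_cross = εσ·A_surf·T⁴  ⇒  T⁴ = (1−a)S/(4σ).
T⁴ = 0.820·535/(4·5.67×10⁻⁸) = 1.934×10⁹ K⁴.
T = (1.934×10⁹)^(1/4).

T ≈ 210 K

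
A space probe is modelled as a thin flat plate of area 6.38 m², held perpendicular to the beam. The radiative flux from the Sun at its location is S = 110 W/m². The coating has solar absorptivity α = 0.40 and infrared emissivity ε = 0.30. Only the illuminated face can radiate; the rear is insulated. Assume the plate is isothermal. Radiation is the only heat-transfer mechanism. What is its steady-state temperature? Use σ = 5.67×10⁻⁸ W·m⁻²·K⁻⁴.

T ≈ 226 K

At equilibrium, absorbed power = emitted power.
Absorbing cross-section = A = 6.380 m²; emitting surface = A = 6.380 m² (ratio 1).
αS·A_cross = εσ·A_surf·T⁴  ⇒  T⁴ = αS/(ε·1σ).
T⁴ = 0.400·110/(0.30·1·5.67×10⁻⁸) = 2.587×10⁹ K⁴.
T = (2.587×10⁹)^(1/4).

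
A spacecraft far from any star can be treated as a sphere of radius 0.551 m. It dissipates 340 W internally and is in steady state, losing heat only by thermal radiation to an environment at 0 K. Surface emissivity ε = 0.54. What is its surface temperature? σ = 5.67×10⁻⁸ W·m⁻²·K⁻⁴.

Steady state: internal power = radiated power, P = εσA T⁴.
Radiating area A = 4πr² = 3.815 m².
T⁴ = P/(εσA) = 340/(0.54·5.67×10⁻⁸·3.815) = 2.911×10⁹ K⁴.
T = (2.911×10⁹)^(1/4).

T ≈ 232 K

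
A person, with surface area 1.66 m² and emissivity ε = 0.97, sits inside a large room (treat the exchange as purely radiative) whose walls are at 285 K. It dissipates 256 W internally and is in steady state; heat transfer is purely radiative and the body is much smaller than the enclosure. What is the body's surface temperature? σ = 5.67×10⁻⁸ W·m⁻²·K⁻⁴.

T ≈ 311 K

For a small grey body in a large enclosure, net radiated power = εσA(T⁴ − T_w⁴).
Steady state: P = εσA(T⁴ − T_w⁴) with A = 1.66 m².
T⁴ = P/(εσA) + T_w⁴ = 256/(0.97·5.67×10⁻⁸·1.660) + (285)⁴
    = 2.804×10⁹ + 6.598×10⁹ = 9.401×10⁹ K⁴.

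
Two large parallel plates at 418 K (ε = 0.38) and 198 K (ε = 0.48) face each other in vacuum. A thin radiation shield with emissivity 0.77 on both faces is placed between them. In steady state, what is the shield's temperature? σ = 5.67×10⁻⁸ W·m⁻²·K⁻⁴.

T_s ≈ 347 K

In steady state the net flux on the hot side equals that on the cold side.
σ(T₁⁴−T_s⁴)/D₁ = σ(T_s⁴−T₂⁴)/D₂, with D₁ = 1/ε₁+1/ε_s−1 = 2.930, D₂ = 1/ε_s+1/ε₂−1 = 2.382.
Solve for T_s⁴: T_s⁴ = (D₂·T₁⁴ + D₁·T₂⁴)/(D₁+D₂) = 1.454×10¹⁰ K⁴.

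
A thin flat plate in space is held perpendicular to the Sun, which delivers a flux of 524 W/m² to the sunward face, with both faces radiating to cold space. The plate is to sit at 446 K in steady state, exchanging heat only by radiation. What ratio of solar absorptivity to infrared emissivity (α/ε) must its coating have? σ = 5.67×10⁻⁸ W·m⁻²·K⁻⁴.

Balance: αS·A = εσ·2A·T⁴ ⇒ α/ε = 2σT⁴/S.
α/ε = 2·5.67×10⁻⁸·(446)⁴/524 = 2·5.67×10⁻⁸·3.957×10¹⁰/524.

α/ε ≈ 8.56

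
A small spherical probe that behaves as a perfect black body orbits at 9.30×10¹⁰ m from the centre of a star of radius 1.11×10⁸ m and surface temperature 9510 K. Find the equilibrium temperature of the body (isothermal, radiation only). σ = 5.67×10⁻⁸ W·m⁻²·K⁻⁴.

The star's surface emits σT_*⁴; at distance d the flux is S = σT_*⁴(R_*/d)².
S = 5.67×10⁻⁸·(9510)⁴·(1.11×10⁸/9.30×10¹⁰)² = 660.7 W/m².
For an isothermal sphere T⁴ = (1−a)S/(4σ) = 2.913×10⁹ K⁴.

T ≈ 232 K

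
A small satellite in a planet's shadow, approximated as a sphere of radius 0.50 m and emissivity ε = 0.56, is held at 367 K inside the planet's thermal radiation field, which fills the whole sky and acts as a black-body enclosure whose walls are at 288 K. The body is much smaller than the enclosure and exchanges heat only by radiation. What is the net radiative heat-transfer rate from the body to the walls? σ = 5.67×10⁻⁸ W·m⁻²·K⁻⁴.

P_net ≈ 1120 W

For a small grey body in a large enclosure: P_net = εσA(T_body⁴ − T_wall⁴).
A = 4πr² = 3.142 m²; T_body⁴ − T_wall⁴ = 1.814×10¹⁰ − 6.880×10⁹ = 1.126×10¹⁰ K⁴.
|P_net| = 0.56·5.67×10⁻⁸·3.142·1.126×10¹⁰.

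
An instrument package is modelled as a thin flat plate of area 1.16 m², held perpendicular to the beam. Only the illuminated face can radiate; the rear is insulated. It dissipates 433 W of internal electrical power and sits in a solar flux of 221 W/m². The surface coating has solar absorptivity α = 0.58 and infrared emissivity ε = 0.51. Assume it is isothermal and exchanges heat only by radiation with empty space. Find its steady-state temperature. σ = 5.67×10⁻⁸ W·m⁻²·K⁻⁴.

T ≈ 363 K

At steady state, absorbed solar power + internal power = radiated power.
Absorbed: α·S·A_cross = 0.58·221·1.160 = 148.7 W (cross-section A).
Total input = 148.7 + 433 = 581.7 W.
Radiated: εσ·A_surf·T⁴ with A_surf = A = 1.160 m².
T⁴ = 581.7/(0.51·5.67×10⁻⁸·1.160) = 1.734×10¹⁰ K⁴.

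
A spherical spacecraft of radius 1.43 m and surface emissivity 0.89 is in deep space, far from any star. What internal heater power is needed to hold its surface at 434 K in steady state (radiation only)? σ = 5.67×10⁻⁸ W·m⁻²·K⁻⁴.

P ≈ 46000 W

P = εσ·4πr²·T⁴.
4πr² = 25.70 m²; T⁴ = 3.548×10¹⁰ K⁴.
P = 0.89·5.67×10⁻⁸·25.70·3.548×10¹⁰.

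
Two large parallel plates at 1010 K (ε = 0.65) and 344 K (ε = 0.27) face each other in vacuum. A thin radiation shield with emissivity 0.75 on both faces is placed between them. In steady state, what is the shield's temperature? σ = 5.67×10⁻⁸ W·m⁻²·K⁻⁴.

T_s ≈ 920 K

In steady state the net flux on the hot side equals that on the cold side.
σ(T₁⁴−T_s⁴)/D₁ = σ(T_s⁴−T₂⁴)/D₂, with D₁ = 1/ε₁+1/ε_s−1 = 1.872, D₂ = 1/ε_s+1/ε₂−1 = 4.037.
Solve for T_s⁴: T_s⁴ = (D₂·T₁⁴ + D₁·T₂⁴)/(D₁+D₂) = 7.154×10¹¹ K⁴.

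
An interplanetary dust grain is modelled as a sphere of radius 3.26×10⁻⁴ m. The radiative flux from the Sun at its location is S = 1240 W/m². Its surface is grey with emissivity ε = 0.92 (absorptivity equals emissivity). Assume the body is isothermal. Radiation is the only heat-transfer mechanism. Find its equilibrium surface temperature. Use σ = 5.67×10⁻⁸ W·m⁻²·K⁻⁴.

T ≈ 272 K

At equilibrium, absorbed power = emitted power.
Absorbing cross-section = πr² = 3.339×10⁻⁷ m²; emitting surface = 4πr² = 1.336×10⁻⁶ m² (ratio 4).
εS·A_cross = εσ·A_surf·T⁴  ⇒  T⁴ = S/(4σ)   (ε cancels).
T⁴ = 1240/(4·5.67×10⁻⁸) = 5.467×10⁹ K⁴.
T = (5.467×10⁹)^(1/4).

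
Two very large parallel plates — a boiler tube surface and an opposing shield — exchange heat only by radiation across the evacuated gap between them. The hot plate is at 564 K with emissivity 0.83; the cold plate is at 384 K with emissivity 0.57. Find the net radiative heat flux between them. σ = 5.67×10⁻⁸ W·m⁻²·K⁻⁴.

For two infinite grey parallel plates, q = σ(T₁⁴ − T₂⁴)/(1/ε₁ + 1/ε₂ − 1).
T₁⁴ − T₂⁴ = 1.012×10¹¹ − 2.174×10¹⁰ = 7.944×10¹⁰ K⁴.
1/ε₁ + 1/ε₂ − 1 = 1.205 + 1.754 − 1 = 1.959.
q = 5.67×10⁻⁸ × 7.944×10¹⁰ / 1.959.

q ≈ 2300 W/m²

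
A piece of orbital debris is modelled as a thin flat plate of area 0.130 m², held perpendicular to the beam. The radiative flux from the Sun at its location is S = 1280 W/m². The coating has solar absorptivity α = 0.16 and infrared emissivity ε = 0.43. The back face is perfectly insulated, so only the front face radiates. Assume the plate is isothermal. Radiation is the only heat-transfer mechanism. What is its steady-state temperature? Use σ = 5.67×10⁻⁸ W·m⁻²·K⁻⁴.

T ≈ 303 K

At equilibrium, absorbed power = emitted power.
Absorbing cross-section = A = 0.1300 m²; emitting surface = A = 0.1300 m² (ratio 1).
αS·A_cross = εσ·A_surf·T⁴  ⇒  T⁴ = αS/(ε·1σ).
T⁴ = 0.160·1280/(0.43·1·5.67×10⁻⁸) = 8.400×10⁹ K⁴.
T = (8.400×10⁹)^(1/4).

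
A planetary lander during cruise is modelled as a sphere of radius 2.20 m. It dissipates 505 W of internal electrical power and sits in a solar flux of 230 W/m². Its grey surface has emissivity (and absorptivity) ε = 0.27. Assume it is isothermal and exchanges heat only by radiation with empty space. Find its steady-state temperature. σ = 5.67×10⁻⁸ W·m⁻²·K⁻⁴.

T ≈ 199 K

At steady state, absorbed solar power + internal power = radiated power.
Absorbed: α·S·A_cross = 0.27·230·15.21 = 944.2 W (cross-section πr²).
Total input = 944.2 + 505 = 1449 W.
Radiated: εσ·A_surf·T⁴ with A_surf = 4πr² = 60.82 m².
T⁴ = 1449/(0.27·5.67×10⁻⁸·60.82) = 1.556×10⁹ K⁴.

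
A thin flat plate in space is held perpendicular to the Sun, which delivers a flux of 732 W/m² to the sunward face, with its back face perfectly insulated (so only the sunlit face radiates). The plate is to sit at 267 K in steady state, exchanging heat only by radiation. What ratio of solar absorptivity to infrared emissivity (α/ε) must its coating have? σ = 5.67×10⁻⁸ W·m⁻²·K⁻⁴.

Balance: αS·A = εσ·1A·T⁴ ⇒ α/ε = σT⁴/S.
α/ε = 5.67×10⁻⁸·(267)⁴/732 = 5.67×10⁻⁸·5.082×10⁹/732.

α/ε ≈ 0.394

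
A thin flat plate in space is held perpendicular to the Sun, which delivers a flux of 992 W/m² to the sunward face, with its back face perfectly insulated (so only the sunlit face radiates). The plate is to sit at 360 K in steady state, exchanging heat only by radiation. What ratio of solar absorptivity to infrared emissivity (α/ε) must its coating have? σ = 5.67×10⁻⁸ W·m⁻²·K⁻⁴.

Balance: αS·A = εσ·1A·T⁴ ⇒ α/ε = σT⁴/S.
α/ε = 5.67×10⁻⁸·(360)⁴/992 = 5.67×10⁻⁸·1.680×10¹⁰/992.

α/ε ≈ 0.960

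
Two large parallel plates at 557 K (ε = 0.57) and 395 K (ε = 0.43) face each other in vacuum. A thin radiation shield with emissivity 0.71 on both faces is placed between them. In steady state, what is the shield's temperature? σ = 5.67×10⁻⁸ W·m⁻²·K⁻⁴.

In steady state the net flux on the hot side equals that on the cold side.
σ(T₁⁴−T_s⁴)/D₁ = σ(T_s⁴−T₂⁴)/D₂, with D₁ = 1/ε₁+1/ε_s−1 = 2.163, D₂ = 1/ε_s+1/ε₂−1 = 2.734.
Solve for T_s⁴: T_s⁴ = (D₂·T₁⁴ + D₁·T₂⁴)/(D₁+D₂) = 6.449×10¹⁰ K⁴.

T_s ≈ 504 K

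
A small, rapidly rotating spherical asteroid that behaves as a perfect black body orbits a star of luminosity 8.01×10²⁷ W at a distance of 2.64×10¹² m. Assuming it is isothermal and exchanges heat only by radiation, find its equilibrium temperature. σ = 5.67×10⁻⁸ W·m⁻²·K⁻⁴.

First find the stellar flux at distance d: S = L/(4πd²) = 8.01×10²⁷/(4π·(2.64×10¹²)²) = 91.46 W/m².
For an isothermal sphere, absorbed (1−a)S·πr² = emitted σ·4πr²·T⁴, so T⁴ = (1−a)S/(4σ).
T⁴ = 1.00·91.46/(4·5.67×10⁻⁸) = 4.032×10⁸ K⁴.

T ≈ 142 K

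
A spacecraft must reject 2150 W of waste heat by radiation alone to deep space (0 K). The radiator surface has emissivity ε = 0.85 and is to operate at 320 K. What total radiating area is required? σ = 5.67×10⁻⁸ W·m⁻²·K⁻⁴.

P = εσA T⁴ ⇒ A = P/(εσT⁴).
T⁴ = 1.049×10¹⁰ K⁴.
A = 2150/(0.85 × 5.67×10⁻⁸ × 1.049×10¹⁰).

A ≈ 4.25 m²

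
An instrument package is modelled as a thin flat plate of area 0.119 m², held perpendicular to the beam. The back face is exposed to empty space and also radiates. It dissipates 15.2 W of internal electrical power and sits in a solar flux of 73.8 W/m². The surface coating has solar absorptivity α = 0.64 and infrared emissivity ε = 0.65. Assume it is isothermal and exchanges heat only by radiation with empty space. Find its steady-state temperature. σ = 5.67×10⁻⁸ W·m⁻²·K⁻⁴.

T ≈ 221 K

At steady state, absorbed solar power + internal power = radiated power.
Absorbed: α·S·A_cross = 0.64·73.8·0.1190 = 5.621 W (cross-section A).
Total input = 5.621 + 15.2 = 20.82 W.
Radiated: εσ·A_surf·T⁴ with A_surf = 2A = 0.2380 m².
T⁴ = 20.82/(0.65·5.67×10⁻⁸·0.2380) = 2.374×10⁹ K⁴.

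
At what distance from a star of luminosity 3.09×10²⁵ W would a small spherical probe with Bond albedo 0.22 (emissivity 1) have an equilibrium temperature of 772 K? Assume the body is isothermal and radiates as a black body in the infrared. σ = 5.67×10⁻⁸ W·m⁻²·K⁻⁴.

For an isothermal black-emitting sphere, (1−a)S·πr² = σ·4πr²·T⁴ ⇒ S = 4σT⁴/(1−a).
S = 4·5.67×10⁻⁸·(772)⁴/0.780 = 1.033×10⁵ W/m².
Flux falls as S = L/(4πd²), so d = √(L/(4πS)) = √(3.09×10²⁵/(4π·1.033×10⁵)).

d ≈ 4.88×10⁹ m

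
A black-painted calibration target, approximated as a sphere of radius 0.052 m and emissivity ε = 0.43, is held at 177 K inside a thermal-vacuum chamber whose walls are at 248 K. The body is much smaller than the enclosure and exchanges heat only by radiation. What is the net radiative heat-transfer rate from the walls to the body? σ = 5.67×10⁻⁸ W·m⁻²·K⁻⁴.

For a small grey body in a large enclosure: P_net = εσA(T_body⁴ − T_wall⁴).
A = 4πr² = 0.03398 m²; T_body⁴ − T_wall⁴ = 9.815×10⁸ − 3.783×10⁹ = -2.801×10⁹ K⁴.
|P_net| = 0.43·5.67×10⁻⁸·0.03398·2.801×10⁹.

P_net ≈ 2.32 W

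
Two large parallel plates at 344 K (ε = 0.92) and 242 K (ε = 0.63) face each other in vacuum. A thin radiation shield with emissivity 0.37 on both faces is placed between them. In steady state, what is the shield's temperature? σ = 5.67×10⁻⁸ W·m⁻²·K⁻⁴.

T_s ≈ 309 K

In steady state the net flux on the hot side equals that on the cold side.
σ(T₁⁴−T_s⁴)/D₁ = σ(T_s⁴−T₂⁴)/D₂, with D₁ = 1/ε₁+1/ε_s−1 = 2.790, D₂ = 1/ε_s+1/ε₂−1 = 3.290.
Solve for T_s⁴: T_s⁴ = (D₂·T₁⁴ + D₁·T₂⁴)/(D₁+D₂) = 9.152×10⁹ K⁴.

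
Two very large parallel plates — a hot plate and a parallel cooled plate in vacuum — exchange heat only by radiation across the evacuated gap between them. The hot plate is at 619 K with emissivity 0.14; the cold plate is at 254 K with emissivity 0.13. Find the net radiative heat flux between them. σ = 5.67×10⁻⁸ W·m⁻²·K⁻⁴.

For two infinite grey parallel plates, q = σ(T₁⁴ − T₂⁴)/(1/ε₁ + 1/ε₂ − 1).
T₁⁴ − T₂⁴ = 1.468×10¹¹ − 4.162×10⁹ = 1.427×10¹¹ K⁴.
1/ε₁ + 1/ε₂ − 1 = 7.143 + 7.692 − 1 = 13.84.
q = 5.67×10⁻⁸ × 1.427×10¹¹ / 13.84.

q ≈ 585 W/m²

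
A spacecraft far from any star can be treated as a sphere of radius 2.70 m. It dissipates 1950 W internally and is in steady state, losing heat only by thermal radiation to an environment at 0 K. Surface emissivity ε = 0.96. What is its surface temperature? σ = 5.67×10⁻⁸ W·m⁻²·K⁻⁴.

T ≈ 141 K

Steady state: internal power = radiated power, P = εσA T⁴.
Radiating area A = 4πr² = 91.61 m².
T⁴ = P/(εσA) = 1950/(0.96·5.67×10⁻⁸·91.61) = 3.911×10⁸ K⁴.
T = (3.911×10⁸)^(1/4).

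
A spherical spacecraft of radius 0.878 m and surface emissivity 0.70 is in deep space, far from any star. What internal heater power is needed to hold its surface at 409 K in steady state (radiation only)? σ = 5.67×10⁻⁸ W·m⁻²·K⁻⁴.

P = εσ·4πr²·T⁴.
4πr² = 9.687 m²; T⁴ = 2.798×10¹⁰ K⁴.
P = 0.70·5.67×10⁻⁸·9.687·2.798×10¹⁰.

P ≈ 10800 W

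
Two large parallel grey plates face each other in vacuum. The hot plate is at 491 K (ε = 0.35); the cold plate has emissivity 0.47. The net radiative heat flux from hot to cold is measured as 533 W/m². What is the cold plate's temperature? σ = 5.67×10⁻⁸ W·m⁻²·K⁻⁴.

T₂ ≈ 379 K

q = σ(T₁⁴ − T₂⁴)/(1/ε₁ + 1/ε₂ − 1); denominator = 3.985.
T₂⁴ = T₁⁴ − q·(1/ε₁+1/ε₂−1)/σ = 5.812×10¹⁰ − 533·3.985/5.67×10⁻⁸
    = 2.066×10¹⁰ K⁴.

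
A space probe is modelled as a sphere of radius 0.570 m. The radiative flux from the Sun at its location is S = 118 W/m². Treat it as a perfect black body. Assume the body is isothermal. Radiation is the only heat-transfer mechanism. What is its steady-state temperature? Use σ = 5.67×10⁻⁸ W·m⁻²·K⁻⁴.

At equilibrium, absorbed power = emitted power.
Absorbing cross-section = πr² = 1.021 m²; emitting surface = 4πr² = 4.083 m² (ratio 4).
S·A_cross = εσ·A_surf·T⁴  ⇒  T⁴ = S/(4σ).
T⁴ = 1.00·118/(4·5.67×10⁻⁸) = 5.203×10⁸ K⁴.
T = (5.203×10⁸)^(1/4).

T ≈ 151 K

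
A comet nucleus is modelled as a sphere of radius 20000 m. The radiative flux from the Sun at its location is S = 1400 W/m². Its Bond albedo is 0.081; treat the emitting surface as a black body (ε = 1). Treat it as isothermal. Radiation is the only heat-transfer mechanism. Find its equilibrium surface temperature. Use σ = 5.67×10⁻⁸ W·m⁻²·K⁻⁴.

At equilibrium, absorbed power = emitted power.
Absorbing cross-section = πr² = 1.257×10⁹ m²; emitting surface = 4πr² = 5.027×10⁹ m² (ratio 4).
(1−a)S·A_cross = εσ·A_surf·T⁴  ⇒  T⁴ = (1−a)S/(4σ).
T⁴ = 0.919·1400/(4·5.67×10⁻⁸) = 5.673×10⁹ K⁴.
T = (5.673×10⁹)^(1/4).

T ≈ 274 K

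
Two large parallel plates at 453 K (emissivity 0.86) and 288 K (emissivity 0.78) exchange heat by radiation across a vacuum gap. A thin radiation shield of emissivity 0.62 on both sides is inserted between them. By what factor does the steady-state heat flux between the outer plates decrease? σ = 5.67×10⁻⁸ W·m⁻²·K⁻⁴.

factor ≈ 2.54

Without shield: q₀ = σΔ(T⁴)/(1/ε₁+1/ε₂−1) with denominator 1.445.
With shield the two gaps are in series; the resistances add: (1/ε₁+1/ε_s−1)+(1/ε_s+1/ε₂−1) = 1.776+1.895 = 3.671.
Heat-flux ratio q₀/q = 3.671/1.445.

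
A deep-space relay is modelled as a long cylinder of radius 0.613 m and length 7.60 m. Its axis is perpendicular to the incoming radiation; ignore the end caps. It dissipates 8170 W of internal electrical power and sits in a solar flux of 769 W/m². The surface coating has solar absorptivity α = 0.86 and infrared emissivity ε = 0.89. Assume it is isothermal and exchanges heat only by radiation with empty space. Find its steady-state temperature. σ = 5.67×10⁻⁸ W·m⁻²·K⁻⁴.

At steady state, absorbed solar power + internal power = radiated power.
Absorbed: α·S·A_cross = 0.86·769·9.318 = 6162 W (cross-section 2rL).
Total input = 6162 + 8170 = 14330 W.
Radiated: εσ·A_surf·T⁴ with A_surf = 2πrL = 29.27 m².
T⁴ = 14330/(0.89·5.67×10⁻⁸·29.27) = 9.702×10⁹ K⁴.

T ≈ 314 K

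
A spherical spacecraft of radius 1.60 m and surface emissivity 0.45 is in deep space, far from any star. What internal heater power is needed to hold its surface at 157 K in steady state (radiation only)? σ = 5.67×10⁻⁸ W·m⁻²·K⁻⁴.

P ≈ 499 W

P = εσ·4πr²·T⁴.
4πr² = 32.17 m²; T⁴ = 6.076×10⁸ K⁴.
P = 0.45·5.67×10⁻⁸·32.17·6.076×10⁸.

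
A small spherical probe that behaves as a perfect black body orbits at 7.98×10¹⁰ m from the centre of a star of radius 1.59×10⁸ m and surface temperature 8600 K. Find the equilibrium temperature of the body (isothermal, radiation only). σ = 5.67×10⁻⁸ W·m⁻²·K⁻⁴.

T ≈ 271 K

The star's surface emits σT_*⁴; at distance d the flux is S = σT_*⁴(R_*/d)².
S = 5.67×10⁻⁸·(8600)⁴·(1.59×10⁸/7.98×10¹⁰)² = 1231 W/m².
For an isothermal sphere T⁴ = (1−a)S/(4σ) = 5.429×10⁹ K⁴.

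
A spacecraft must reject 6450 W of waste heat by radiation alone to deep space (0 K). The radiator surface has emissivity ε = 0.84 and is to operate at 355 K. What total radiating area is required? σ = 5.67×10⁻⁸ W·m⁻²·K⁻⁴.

P = εσA T⁴ ⇒ A = P/(εσT⁴).
T⁴ = 1.588×10¹⁰ K⁴.
A = 6450/(0.84 × 5.67×10⁻⁸ × 1.588×10¹⁰).

A ≈ 8.53 m²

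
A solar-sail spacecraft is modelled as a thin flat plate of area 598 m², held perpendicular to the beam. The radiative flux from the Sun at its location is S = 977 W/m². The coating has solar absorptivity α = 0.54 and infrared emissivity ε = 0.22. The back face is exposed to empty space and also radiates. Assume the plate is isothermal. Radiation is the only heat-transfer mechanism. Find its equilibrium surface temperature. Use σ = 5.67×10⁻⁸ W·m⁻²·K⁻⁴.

T ≈ 381 K

At equilibrium, absorbed power = emitted power.
Absorbing cross-section = A = 598.0 m²; emitting surface = 2A = 1196 m² (ratio 2).
αS·A_cross = εσ·A_surf·T⁴  ⇒  T⁴ = αS/(ε·2σ).
T⁴ = 0.540·977/(0.22·2·5.67×10⁻⁸) = 2.115×10¹⁰ K⁴.
T = (2.115×10¹⁰)^(1/4).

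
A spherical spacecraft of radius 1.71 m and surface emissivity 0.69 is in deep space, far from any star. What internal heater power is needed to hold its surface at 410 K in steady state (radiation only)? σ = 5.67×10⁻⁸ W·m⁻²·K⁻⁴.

P ≈ 40600 W

P = εσ·4πr²·T⁴.
4πr² = 36.75 m²; T⁴ = 2.826×10¹⁰ K⁴.
P = 0.69·5.67×10⁻⁸·36.75·2.826×10¹⁰.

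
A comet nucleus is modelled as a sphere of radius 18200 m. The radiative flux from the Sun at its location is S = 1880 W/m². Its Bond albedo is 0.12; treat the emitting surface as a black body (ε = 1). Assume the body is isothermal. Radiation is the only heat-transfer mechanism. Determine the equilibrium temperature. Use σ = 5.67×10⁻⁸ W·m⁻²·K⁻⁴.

T ≈ 292 K

At equilibrium, absorbed power = emitted power.
Absorbing cross-section = πr² = 1.041×10⁹ m²; emitting surface = 4πr² = 4.162×10⁹ m² (ratio 4).
(1−a)S·A_cross = εσ·A_surf·T⁴  ⇒  T⁴ = (1−a)S/(4σ).
T⁴ = 0.880·1880/(4·5.67×10⁻⁸) = 7.295×10⁹ K⁴.
T = (7.295×10⁹)^(1/4).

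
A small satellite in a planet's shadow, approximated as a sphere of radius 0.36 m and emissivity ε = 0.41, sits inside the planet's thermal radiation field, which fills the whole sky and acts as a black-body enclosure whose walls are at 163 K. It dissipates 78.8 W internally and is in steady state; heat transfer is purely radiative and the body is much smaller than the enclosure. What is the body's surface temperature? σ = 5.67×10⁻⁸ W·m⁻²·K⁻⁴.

For a small grey body in a large enclosure, net radiated power = εσA(T⁴ − T_w⁴).
Steady state: P = εσA(T⁴ − T_w⁴) with A = 4πr² = 1.629 m².
T⁴ = P/(εσA) + T_w⁴ = 78.8/(0.41·5.67×10⁻⁸·1.629) + (163)⁴
    = 2.081×10⁹ + 7.059×10⁸ = 2.787×10⁹ K⁴.

T ≈ 230 K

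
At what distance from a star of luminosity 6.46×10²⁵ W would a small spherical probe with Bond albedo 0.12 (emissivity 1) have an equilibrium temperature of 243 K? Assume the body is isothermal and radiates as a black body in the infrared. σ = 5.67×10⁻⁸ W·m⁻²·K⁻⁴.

d ≈ 7.56×10¹⁰ m

For an isothermal black-emitting sphere, (1−a)S·πr² = σ·4πr²·T⁴ ⇒ S = 4σT⁴/(1−a).
S = 4·5.67×10⁻⁸·(243)⁴/0.880 = 898.6 W/m².
Flux falls as S = L/(4πd²), so d = √(L/(4πS)) = √(6.46×10²⁵/(4π·898.6)).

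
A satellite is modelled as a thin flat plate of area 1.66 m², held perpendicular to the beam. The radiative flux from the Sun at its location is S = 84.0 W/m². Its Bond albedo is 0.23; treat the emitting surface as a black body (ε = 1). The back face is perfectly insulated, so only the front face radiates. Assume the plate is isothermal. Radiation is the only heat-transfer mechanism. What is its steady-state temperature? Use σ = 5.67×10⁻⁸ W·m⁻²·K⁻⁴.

T ≈ 184 K

At equilibrium, absorbed power = emitted power.
Absorbing cross-section = A = 1.660 m²; emitting surface = A = 1.660 m² (ratio 1).
(1−a)S·A_cross = εσ·A_surf·T⁴  ⇒  T⁴ = (1−a)S/(1σ).
T⁴ = 0.770·84.0/(1·5.67×10⁻⁸) = 1.141×10⁹ K⁴.
T = (1.141×10⁹)^(1/4).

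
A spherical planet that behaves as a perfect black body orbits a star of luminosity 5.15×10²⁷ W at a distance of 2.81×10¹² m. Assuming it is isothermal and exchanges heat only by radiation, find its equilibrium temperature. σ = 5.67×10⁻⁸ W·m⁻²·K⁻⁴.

T ≈ 123 K

First find the stellar flux at distance d: S = L/(4πd²) = 5.15×10²⁷/(4π·(2.81×10¹²)²) = 51.90 W/m².
For an isothermal sphere, absorbed (1−a)S·πr² = emitted σ·4πr²·T⁴, so T⁴ = (1−a)S/(4σ).
T⁴ = 1.00·51.90/(4·5.67×10⁻⁸) = 2.288×10⁸ K⁴.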